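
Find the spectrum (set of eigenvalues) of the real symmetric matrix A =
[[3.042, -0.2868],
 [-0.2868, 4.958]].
sigma(A) ≈ {3, 5}

A is real symmetric, so its spectrum consists of real eigenvalues. Expanding the characteristic polynomial of the displayed matrix gives
  det(λ I - A) = p(λ) = λ^2 + (-8)λ + (15).
Solving p(λ) = 0 yields eigenvalues ≈ 3, 5. (A is shown rounded to 4 decimals, so these recover the underlying integer eigenvalues to within that precision.)
Verification: the trace of A = 8 equals the sum of eigenvalues 8, and det(A) ≈ 15.0000 matches the eigenvalue product 15.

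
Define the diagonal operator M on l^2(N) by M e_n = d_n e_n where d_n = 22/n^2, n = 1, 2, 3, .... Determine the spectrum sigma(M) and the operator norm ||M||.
sigma(M) = {22/n^2 : n ≥ 1} ∪ {0}; ||M|| = 22

A bounded diagonal operator on l^2 with diagonal entries d_n has spectrum equal to the closure of {d_n : n ≥ 1}: every d_n is an eigenvalue (with eigenvector e_n), so {d_n} ⊂ sigma(M); the spectrum is closed, so its closure is too; and for lambda not in the closure, (M - lambda I) has bounded inverse (the diagonal entries 1/(d_n - lambda) are bounded). For our sequence d_n = 22/n^2, n = 1, 2, 3, ...:
  - {d_n} = {22/n^2 : n ≥ 1}; the only limit point is 0
  - closure = {22/n^2 : n ≥ 1} ∪ {0}
For the norm: a diagonal operator has ||M|| = sup_n |d_n|. Here d_n = 22/n^2 is positive and decreasing, so sup_n |d_n| = d_1 = 22. So ||M|| = 22.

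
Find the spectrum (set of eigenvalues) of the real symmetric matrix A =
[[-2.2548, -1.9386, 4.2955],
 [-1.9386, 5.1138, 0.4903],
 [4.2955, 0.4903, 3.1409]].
sigma(A) ≈ {-5, 5, 6}

A is real symmetric, so its spectrum consists of real eigenvalues. Expanding the characteristic polynomial of the displayed matrix gives
  det(λ I - A) = p(λ) = λ^3 + (-6)λ^2 + (-25)λ + (150).
Solving p(λ) = 0 yields eigenvalues ≈ -5, 5, 6. (A is shown rounded to 4 decimals, so these recover the underlying integer eigenvalues to within that precision.)
Verification: the trace of A = 6 equals the sum of eigenvalues 6, and det(A) ≈ -150.0005 matches the eigenvalue product -150.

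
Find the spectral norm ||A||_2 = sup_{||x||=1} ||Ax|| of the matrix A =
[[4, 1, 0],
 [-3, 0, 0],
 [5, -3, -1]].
||A||_2 ≈ 7.309 (= sqrt(largest eigenvalue of A^T A))

||A||_2 = sigma_max(A) = sqrt(lambda_max(A^T A)). Form the symmetric matrix M = A^T A =
[[50, -11, -5],
 [-11, 10, 3],
 [-5, 3, 1]].
Its characteristic polynomial (trace, sum of principal 2x2 minors, determinant of M give the coefficients) is
  p(λ) = det(λ I - M) = λ^3 - 61λ^2 + 405λ - 9.
No integer candidate from the rational root theorem (±divisors of 9) is a root, so the roots are irrational. The cubic discriminant is Δ = 340445232 > 0, so there are three distinct real roots. p(0) = -9 and p(1) = 336 have opposite signs, so a root lies in (0, 1); Newton's method refines it to λ ≈ 0.0223. p(7) = 180 and p(8) = -161 have opposite signs, so a root lies in (7, 8); Newton's method refines it to λ ≈ 7.5557. p(53) = -1016 and p(54) = 1449 have opposite signs, so a root lies in (53, 54); Newton's method refines it to λ ≈ 53.422. Check (Vieta): the three roots sum to 61, matching tr M = 61.
So the eigenvalues of A^T A are ≈ 0.0223, 7.5557, 53.422 (all ≥ 0, as they must be for A^T A). The largest is λ_max ≈ 53.422, hence ||A||_2 = sqrt(λ_max) ≈ 7.309.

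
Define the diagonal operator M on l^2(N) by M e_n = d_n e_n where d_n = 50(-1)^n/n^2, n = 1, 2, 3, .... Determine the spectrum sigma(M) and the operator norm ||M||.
sigma(M) = {50(-1)^n/n^2 : n ≥ 1} ∪ {0}; ||M|| = 50

A bounded diagonal operator on l^2 with diagonal entries d_n has spectrum equal to the closure of {d_n : n ≥ 1}: every d_n is an eigenvalue (with eigenvector e_n), so {d_n} ⊂ sigma(M); the spectrum is closed, so its closure is too; and for lambda not in the closure, (M - lambda I) has bounded inverse (the diagonal entries 1/(d_n - lambda) are bounded). For our sequence d_n = 50(-1)^n/n^2, n = 1, 2, 3, ...:
  - {d_n} = {50(-1)^n/n^2 : n ≥ 1}; the only limit point is 0
  - closure = {50(-1)^n/n^2 : n ≥ 1} ∪ {0}
For the norm: a diagonal operator has ||M|| = sup_n |d_n|. Here |d_n| = 50/n^2 is decreasing, so sup_n |d_n| = |d_1| = 50. So ||M|| = 50.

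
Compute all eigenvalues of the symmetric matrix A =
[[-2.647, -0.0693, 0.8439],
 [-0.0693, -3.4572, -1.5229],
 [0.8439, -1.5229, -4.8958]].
sigma(A) ≈ {-6, -3, -2}

A is real symmetric, so its spectrum consists of real eigenvalues. Expanding the characteristic polynomial of the displayed matrix gives
  det(λ I - A) = p(λ) = λ^3 + (11)λ^2 + (36)λ + (36).
Solving p(λ) = 0 yields eigenvalues ≈ -6, -3, -2. (A is shown rounded to 4 decimals, so these recover the underlying integer eigenvalues to within that precision.)
Verification: the trace of A = -11 equals the sum of eigenvalues -11, and det(A) ≈ -35.9998 matches the eigenvalue product -36.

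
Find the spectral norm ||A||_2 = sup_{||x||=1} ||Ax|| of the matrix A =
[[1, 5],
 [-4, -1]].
||A||_2 = sqrt((43 + sqrt(405))/2) ≈ 5.618 (= sqrt(largest eigenvalue of A^T A))

||A||_2 = sigma_max(A) = sqrt(lambda_max(A^T A)). Form the symmetric matrix M = A^T A =
[[17, 9],
 [9, 26]].
Its characteristic polynomial (trace, determinant of M give the coefficients) is
  p(λ) = det(λ I - M) = λ^2 - 43λ + 361.
For λ^2 - 43λ + 361 the discriminant is 405. It is nonnegative but not a perfect square, so the roots are real and irrational: λ = (43 ± sqrt(405))/2 ≈ 31.5623, 11.4377.
So the eigenvalues of A^T A are ≈ 11.4377, 31.5623 (all ≥ 0, as they must be for A^T A). The largest is λ_max = (43 + sqrt(405))/2 ≈ 31.5623, hence ||A||_2 = sqrt(λ_max) = sqrt((43 + sqrt(405))/2) ≈ 5.618.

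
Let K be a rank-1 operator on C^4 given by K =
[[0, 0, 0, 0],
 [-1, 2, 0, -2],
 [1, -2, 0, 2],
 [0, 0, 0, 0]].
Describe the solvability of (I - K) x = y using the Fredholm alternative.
(I - K) is invertible (det(I - K) = -1 ≠ 0), so for every y in C^4 the equation (I - K) x = y has a unique solution.

K has rank 1, so it is an outer product K = u v^T: every row of K is a multiple of one row vector. Reading off the entries, u = (0, -1, 1, 0) and v = (1, -2, 0, 2) (row i of K equals u_i·v^T). A rank-one matrix u v^T satisfies K u = u (v·u) and kills the (3)-dimensional subspace v^⊥, so its characteristic polynomial is lambda^3 (lambda - v·u) with v·u = tr K = 2. Hence the eigenvalues of I - K are 1 (multiplicity 3) and 1 - (2) = -1, so det(I - K) = -1. (Direct check: I - K =
[[1, 0, 0, 0],
 [1, -1, 0, 2],
 [-1, 2, 1, -2],
 [0, 0, 0, 1]]
has determinant -1.) The finite-dimensional Fredholm alternative says: either (I - K) is invertible, or ker(I - K) ≠ {0} and then range(I - K) = ker((I - K)^*)^⊥, with dim ker(I - K) = dim ker((I - K)^*). Since det(I - K) ≠ 0, 1 is not an eigenvalue of K and ker(I - K) = {0}, so we are in the first case: for every y there is a unique x = (I - K)^(-1) y. Explicitly, by the Sherman–Morrison formula, (I - u v^T)^(-1) = I + u v^T/(1 - v·u), i.e. (I - K)^(-1) = I - K.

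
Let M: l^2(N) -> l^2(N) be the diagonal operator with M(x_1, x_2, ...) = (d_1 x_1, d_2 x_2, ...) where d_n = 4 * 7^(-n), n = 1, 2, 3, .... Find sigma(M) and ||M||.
sigma(M) = {4 * 7^(-n) : n ≥ 1} ∪ {0}; ||M|| = 4/7

A bounded diagonal operator on l^2 with diagonal entries d_n has spectrum equal to the closure of {d_n : n ≥ 1}: every d_n is an eigenvalue (with eigenvector e_n), so {d_n} ⊂ sigma(M); the spectrum is closed, so its closure is too; and for lambda not in the closure, (M - lambda I) has bounded inverse (the diagonal entries 1/(d_n - lambda) are bounded). For our sequence d_n = 4 * 7^(-n), n = 1, 2, 3, ...:
  - {d_n} = {4 * 7^(-n) : n ≥ 1}; the only limit point is 0
  - closure = {4 * 7^(-n) : n ≥ 1} ∪ {0}
For the norm: a diagonal operator has ||M|| = sup_n |d_n|. Here d_n = 4 * 7^(-n) is positive and decreasing, so sup_n |d_n| = d_1 = 4/7. So ||M|| = 4/7.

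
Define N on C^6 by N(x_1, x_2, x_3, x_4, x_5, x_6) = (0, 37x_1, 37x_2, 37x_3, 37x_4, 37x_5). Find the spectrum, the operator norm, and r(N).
sigma(N) = {0}; ||N|| = 37; r(N) = 0. (N is nilpotent with N^6 = 0.)

On C^6, N is a strictly lower-triangular matrix with 37 on the subdiagonal and zeros elsewhere, so its characteristic polynomial is lambda^6 and every eigenvalue is 0: sigma(N) = {0}. For the operator norm, N e_i = 37e_{i+1} for i = 1, ..., 5 and N e_6 = 0, so the singular values of N are 37 (with multiplicity 5) and 0; hence ||N|| = 37. The spectral radius r(N) = max|lambda| = 0. Note ||N|| > r(N) — characteristic of non-normal nilpotent operators. Indeed N^6 = 0.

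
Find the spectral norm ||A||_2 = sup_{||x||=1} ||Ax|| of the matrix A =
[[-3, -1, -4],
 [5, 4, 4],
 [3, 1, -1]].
||A||_2 ≈ 9.1246 (= sqrt(largest eigenvalue of A^T A))

||A||_2 = sigma_max(A) = sqrt(lambda_max(A^T A)). Form the symmetric matrix M = A^T A =
[[43, 26, 29],
 [26, 18, 19],
 [29, 19, 33]].
Its characteristic polynomial (trace, sum of principal 2x2 minors, determinant of M give the coefficients) is
  p(λ) = det(λ I - M) = λ^3 - 94λ^2 + 909λ - 1225.
No integer candidate from the rational root theorem (±divisors of 1225) is a root, so the roots are irrational. The cubic discriminant is Δ = 2070367025 > 0, so there are three distinct real roots. p(1) = -409 and p(2) = 225 have opposite signs, so a root lies in (1, 2); Newton's method refines it to λ ≈ 1.6116. p(9) = 71 and p(10) = -535 have opposite signs, so a root lies in (9, 10); Newton's method refines it to λ ≈ 9.1294. p(83) = -1557 and p(84) = 4571 have opposite signs, so a root lies in (83, 84); Newton's method refines it to λ ≈ 83.259. Check (Vieta): the three roots sum to 94, matching tr M = 94.
So the eigenvalues of A^T A are ≈ 1.6116, 9.1294, 83.259 (all ≥ 0, as they must be for A^T A). The largest is λ_max ≈ 83.259, hence ||A||_2 = sqrt(λ_max) ≈ 9.1246.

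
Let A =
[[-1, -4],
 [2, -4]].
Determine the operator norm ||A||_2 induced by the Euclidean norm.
||A||_2 = sqrt((37 + sqrt(793))/2) ≈ 5.7079 (= sqrt(largest eigenvalue of A^T A))

||A||_2 = sigma_max(A) = sqrt(lambda_max(A^T A)). Form the symmetric matrix M = A^T A =
[[5, -4],
 [-4, 32]].
Its characteristic polynomial (trace, determinant of M give the coefficients) is
  p(λ) = det(λ I - M) = λ^2 - 37λ + 144.
For λ^2 - 37λ + 144 the discriminant is 793. It is nonnegative but not a perfect square, so the roots are real and irrational: λ = (37 ± sqrt(793))/2 ≈ 32.5801, 4.4199.
So the eigenvalues of A^T A are ≈ 4.4199, 32.5801 (all ≥ 0, as they must be for A^T A). The largest is λ_max = (37 + sqrt(793))/2 ≈ 32.5801, hence ||A||_2 = sqrt(λ_max) = sqrt((37 + sqrt(793))/2) ≈ 5.7079.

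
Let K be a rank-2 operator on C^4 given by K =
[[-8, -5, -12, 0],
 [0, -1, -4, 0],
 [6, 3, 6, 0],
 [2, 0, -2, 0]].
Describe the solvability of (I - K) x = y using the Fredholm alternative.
(I - K) is invertible (det(I - K) = 42 ≠ 0), so for every y in C^4 the equation (I - K) x = y has a unique solution.

K has rank 2 and factors as K = U V^T = u1 v1^T + u2 v2^T with u1 = (2, 2, 0, 2), v1 = (-1, -1, -3, 0), u2 = (3, -1, -3, -2), v2 = (-2, -1, -2, 0) (multiplying out reproduces the displayed K). The nonzero eigenvalues of U V^T coincide with those of the 2 x 2 matrix G = V^T U = [[v1·u1, v1·u2], [v2·u1, v2·u2]] = [[-4, 7], [-6, 1]], and by the Sylvester determinant identity det(I_4 - U V^T) = det(I_2 - V^T U) = det([[5, -7], [6, 0]]) = (5)(0) - (-7)(6) = 42. (Direct check: I - K =
[[9, 5, 12, 0],
 [0, 2, 4, 0],
 [-6, -3, -5, 0],
 [-2, 0, 2, 1]]
has determinant 42.) The finite-dimensional Fredholm alternative says: either (I - K) is invertible, or ker(I - K) ≠ {0} and then range(I - K) = ker((I - K)^*)^⊥, with dim ker(I - K) = dim ker((I - K)^*). Since det(I - K) ≠ 0, 1 is not an eigenvalue of K and ker(I - K) = {0}, so we are in the first case: for every y there is a unique x = (I - K)^(-1) y. (Explicitly, by the Woodbury identity, (I - U V^T)^(-1) = I + U (I_2 - G)^(-1) V^T.)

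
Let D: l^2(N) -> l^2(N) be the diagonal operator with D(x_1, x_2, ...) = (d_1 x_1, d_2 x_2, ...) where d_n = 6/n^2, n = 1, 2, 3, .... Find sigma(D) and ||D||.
sigma(D) = {6/n^2 : n ≥ 1} ∪ {0}; ||D|| = 6

A bounded diagonal operator on l^2 with diagonal entries d_n has spectrum equal to the closure of {d_n : n ≥ 1}: every d_n is an eigenvalue (with eigenvector e_n), so {d_n} ⊂ sigma(D); the spectrum is closed, so its closure is too; and for lambda not in the closure, (D - lambda I) has bounded inverse (the diagonal entries 1/(d_n - lambda) are bounded). For our sequence d_n = 6/n^2, n = 1, 2, 3, ...:
  - {d_n} = {6/n^2 : n ≥ 1}; the only limit point is 0
  - closure = {6/n^2 : n ≥ 1} ∪ {0}
For the norm: a diagonal operator has ||D|| = sup_n |d_n|. Here d_n = 6/n^2 is positive and decreasing, so sup_n |d_n| = d_1 = 6. So ||D|| = 6.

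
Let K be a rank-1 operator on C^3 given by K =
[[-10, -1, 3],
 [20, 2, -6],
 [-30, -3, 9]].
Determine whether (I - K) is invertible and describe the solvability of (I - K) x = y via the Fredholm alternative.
(I - K) is singular (det(I - K) = 0, i.e. 1 ∈ sigma(K)). (I - K) x = y is solvable iff y ⊥ ker((I - K)^*) = span{(-10, -1, 3)}, i.e. iff -10y_1 - y_2 + 3y_3 = 0. When solvable, the solutions are x = y + c·(1, -2, 3), c arbitrary (ker(I - K) = span{(1, -2, 3)}, dimension 1).

K has rank 1, so it is an outer product K = u v^T: every row of K is a multiple of one row vector. Reading off the entries, u = (1, -2, 3) and v = (-10, -1, 3) (row i of K equals u_i·v^T). A rank-one matrix u v^T satisfies K u = u (v·u) and kills the (2)-dimensional subspace v^⊥, so its characteristic polynomial is lambda^2 (lambda - v·u) with v·u = tr K = 1. Hence the eigenvalues of I - K are 1 (multiplicity 2) and 1 - (1) = 0, so det(I - K) = 0. (Direct check: I - K =
[[11, 1, -3],
 [-20, -1, 6],
 [30, 3, -8]]
has determinant 0.) So 1 is an eigenvalue of K and (I - K) is not invertible. The finite-dimensional Fredholm alternative says: either (I - K) is invertible, or ker(I - K) ≠ {0} and then range(I - K) = ker((I - K)^*)^⊥, with dim ker(I - K) = dim ker((I - K)^*). We are in the second case, so we need both kernels. Kernel of I - K: (I - K) u = u - u (v·u) = u - u = 0, so ker(I - K) = span{u} = span{(1, -2, 3)} (it is exactly 1-dimensional because rank(I - K) = 2). Kernel of the adjoint: K is real, so (I - K)^* = I - K^T = I - v u^T, and (I - v u^T) v = v - v (u·v) = 0; hence ker((I - K)^*) = span{v} = span{(-10, -1, 3)}. Therefore (I - K) x = y is solvable iff <y, v> = 0, i.e. iff -10y_1 - y_2 + 3y_3 = 0. When this holds, K y = u (v·y) = 0, so (I - K) y = y and x = y is a particular solution; the full solution set is the line x = y + c·u = y + c·(1, -2, 3), c ∈ C.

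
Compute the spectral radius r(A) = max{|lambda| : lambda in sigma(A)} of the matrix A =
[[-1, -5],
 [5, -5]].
r(A) = sqrt(30) ≈ 5.4772

The eigenvalues of A are the roots of its characteristic polynomial. With M = A (coefficients from the trace and determinant):
  p(λ) = det(λ I - M) = λ^2 + 6λ + 30.
For λ^2 + 6λ + 30 the discriminant is -84. It is negative, so the roots are the complex-conjugate pair λ = -3 ± (sqrt(84)/2) i ≈ -3 ± 4.5826i. For a conjugate pair the product of the roots equals the constant term, so |λ|^2 = 30 and |λ| = sqrt(30) ≈ 5.4772.
Thus the eigenvalues (to 4 decimals) are -3 ± 4.5826i (modulus 5.4772). The spectral radius is the largest modulus: r(A) = sqrt(30) ≈ 5.4772. (Cross-check: r(A) ≤ ||A||_2 ≈ 7.831; equality holds whenever A is normal, though it can also hold for some non-normal A.)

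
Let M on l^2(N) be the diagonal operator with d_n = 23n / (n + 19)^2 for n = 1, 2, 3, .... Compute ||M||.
||M|| = 23/76 (attained at n = 19)

For M diagonal, ||M|| = sup_n |d_n|. Treat f(x) = 23x / (x + 19)^2 for real x > 0. By the quotient rule, f'(x) = 23(19 - x)/(x + 19)^3, which is positive for x < 19 and negative for x > 19. So f has a unique maximum at x = 19, and since 19 is a positive integer, the supremum over n ≥ 1 is attained at n = 19: d_19 = 23·19/(19 + 19)^2 = 23·19/1444 = 23/76. Hence ||M|| = 23/76.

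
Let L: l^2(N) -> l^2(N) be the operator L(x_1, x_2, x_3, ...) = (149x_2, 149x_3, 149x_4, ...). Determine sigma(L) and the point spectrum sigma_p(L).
sigma(L) = closed disk {z in C : |z| ≤ 149}; sigma_p(L) = open disk {z in C : |z| < 149}

Note L = 149·V where V is the unit left shift (V x)_k = x_{k+1}; so sigma(L) = 149·sigma(V) and ||L|| = 149||V||. ||L x||^2 = 22201sum_{k≥2} |x_k|^2 ≤ 22201||x||^2, with equality on {x : x_1 = 0}, so ||L|| = 149. For any lambda with |lambda| < 149, set r = lambda/149 (|r| < 1); the vector x = (1, r, r^2, ...) is in l^2 and satisfies L x = 149(r, r^2, ...) = lambda x, so lambda is an eigenvalue. On the boundary |lambda| = 149 the geometric series diverges, so no l^2 eigenvector exists, but these lambda lie in the approximate point spectrum. Hence sigma(L) is the closed disk of radius 149 and sigma_p(L) is the open disk.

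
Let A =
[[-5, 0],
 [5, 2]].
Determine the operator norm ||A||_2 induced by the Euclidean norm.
||A||_2 = sqrt((54 + sqrt(2516))/2) ≈ 7.2166 (= sqrt(largest eigenvalue of A^T A))

||A||_2 = sigma_max(A) = sqrt(lambda_max(A^T A)). Form the symmetric matrix M = A^T A =
[[50, 10],
 [10, 4]].
Its characteristic polynomial (trace, determinant of M give the coefficients) is
  p(λ) = det(λ I - M) = λ^2 - 54λ + 100.
For λ^2 - 54λ + 100 the discriminant is 2516. It is nonnegative but not a perfect square, so the roots are real and irrational: λ = (54 ± sqrt(2516))/2 ≈ 52.0799, 1.9201.
So the eigenvalues of A^T A are ≈ 1.9201, 52.0799 (all ≥ 0, as they must be for A^T A). The largest is λ_max = (54 + sqrt(2516))/2 ≈ 52.0799, hence ||A||_2 = sqrt(λ_max) = sqrt((54 + sqrt(2516))/2) ≈ 7.2166.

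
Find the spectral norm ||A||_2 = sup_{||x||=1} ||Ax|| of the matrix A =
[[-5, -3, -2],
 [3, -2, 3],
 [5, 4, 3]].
||A||_2 ≈ 9.6995 (= sqrt(largest eigenvalue of A^T A))

||A||_2 = sigma_max(A) = sqrt(lambda_max(A^T A)). Form the symmetric matrix M = A^T A =
[[59, 29, 34],
 [29, 29, 12],
 [34, 12, 22]].
Its characteristic polynomial (trace, sum of principal 2x2 minors, determinant of M give the coefficients) is
  p(λ) = det(λ I - M) = λ^3 - 110λ^2 + 1506λ - 784.
No integer candidate from the rational root theorem (±divisors of 784) is a root, so the roots are irrational. The cubic discriminant is Δ = 11927768944 > 0, so there are three distinct real roots. p(0) = -784 and p(1) = 613 have opposite signs, so a root lies in (0, 1); Newton's method refines it to λ ≈ 0.5419. p(15) = 431 and p(16) = -752 have opposite signs, so a root lies in (15, 16); Newton's method refines it to λ ≈ 15.377. p(94) = -596 and p(95) = 6911 have opposite signs, so a root lies in (94, 95); Newton's method refines it to λ ≈ 94.0811. Check (Vieta): the three roots sum to 110, matching tr M = 110.
So the eigenvalues of A^T A are ≈ 0.5419, 15.377, 94.0811 (all ≥ 0, as they must be for A^T A). The largest is λ_max ≈ 94.0811, hence ||A||_2 = sqrt(λ_max) ≈ 9.6995.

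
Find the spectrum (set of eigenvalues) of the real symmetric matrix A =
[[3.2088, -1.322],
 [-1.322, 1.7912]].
sigma(A) ≈ {1, 4}

A is real symmetric, so its spectrum consists of real eigenvalues. Expanding the characteristic polynomial of the displayed matrix gives
  det(λ I - A) = p(λ) = λ^2 + (-5)λ + (4).
Solving p(λ) = 0 yields eigenvalues ≈ 1, 4. (A is shown rounded to 4 decimals, so these recover the underlying integer eigenvalues to within that precision.)
Verification: the trace of A = 5 equals the sum of eigenvalues 5, and det(A) ≈ 3.9999 matches the eigenvalue product 4.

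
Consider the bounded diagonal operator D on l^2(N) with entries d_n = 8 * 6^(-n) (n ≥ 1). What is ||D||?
||D|| = 4/3 (attained at n = 1)

For D diagonal, ||D|| = sup_n |d_n|. The sequence d_n = 8 * 6^(-n) is positive and strictly decreasing (ratio 6^(-1) < 1), so the supremum is d_1 = 8/6 = 4/3. Hence ||D|| = 4/3.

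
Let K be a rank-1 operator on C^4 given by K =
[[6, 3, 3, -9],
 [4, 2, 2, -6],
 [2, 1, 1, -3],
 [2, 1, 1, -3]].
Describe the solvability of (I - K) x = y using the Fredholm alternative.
(I - K) is invertible (det(I - K) = -5 ≠ 0), so for every y in C^4 the equation (I - K) x = y has a unique solution.

K has rank 1, so it is an outer product K = u v^T: every row of K is a multiple of one row vector. Reading off the entries, u = (3, 2, 1, 1) and v = (2, 1, 1, -3) (row i of K equals u_i·v^T). A rank-one matrix u v^T satisfies K u = u (v·u) and kills the (3)-dimensional subspace v^⊥, so its characteristic polynomial is lambda^3 (lambda - v·u) with v·u = tr K = 6. Hence the eigenvalues of I - K are 1 (multiplicity 3) and 1 - (6) = -5, so det(I - K) = -5. (Direct check: I - K =
[[-5, -3, -3, 9],
 [-4, -1, -2, 6],
 [-2, -1, 0, 3],
 [-2, -1, -1, 4]]
has determinant -5.) The finite-dimensional Fredholm alternative says: either (I - K) is invertible, or ker(I - K) ≠ {0} and then range(I - K) = ker((I - K)^*)^⊥, with dim ker(I - K) = dim ker((I - K)^*). Since det(I - K) ≠ 0, 1 is not an eigenvalue of K and ker(I - K) = {0}, so we are in the first case: for every y there is a unique x = (I - K)^(-1) y. Explicitly, by the Sherman–Morrison formula, (I - u v^T)^(-1) = I + u v^T/(1 - v·u), i.e. (I - K)^(-1) = I + K/(-5).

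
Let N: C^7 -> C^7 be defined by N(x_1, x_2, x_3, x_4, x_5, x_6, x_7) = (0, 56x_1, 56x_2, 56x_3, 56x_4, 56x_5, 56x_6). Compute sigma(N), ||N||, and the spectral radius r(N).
sigma(N) = {0}; ||N|| = 56; r(N) = 0. (N is nilpotent with N^7 = 0.)

On C^7, N is a strictly lower-triangular matrix with 56 on the subdiagonal and zeros elsewhere, so its characteristic polynomial is lambda^7 and every eigenvalue is 0: sigma(N) = {0}. For the operator norm, N e_i = 56e_{i+1} for i = 1, ..., 6 and N e_7 = 0, so the singular values of N are 56 (with multiplicity 6) and 0; hence ||N|| = 56. The spectral radius r(N) = max|lambda| = 0. Note ||N|| > r(N) — characteristic of non-normal nilpotent operators. Indeed N^7 = 0.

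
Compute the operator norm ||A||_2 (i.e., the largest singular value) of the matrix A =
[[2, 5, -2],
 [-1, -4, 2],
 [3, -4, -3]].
||A||_2 ≈ 7.6368 (= sqrt(largest eigenvalue of A^T A))

||A||_2 = sigma_max(A) = sqrt(lambda_max(A^T A)). Form the symmetric matrix M = A^T A =
[[14, 2, -15],
 [2, 57, -6],
 [-15, -6, 17]].
Its characteristic polynomial (trace, sum of principal 2x2 minors, determinant of M give the coefficients) is
  p(λ) = det(λ I - M) = λ^3 - 88λ^2 + 1740λ - 529.
No integer candidate from the rational root theorem (±divisors of 529) is a root, so the roots are irrational. The cubic discriminant is Δ = 2382096581 > 0, so there are three distinct real roots. p(0) = -529 and p(1) = 1124 have opposite signs, so a root lies in (0, 1); Newton's method refines it to λ ≈ 0.3088. p(29) = 312 and p(30) = -529 have opposite signs, so a root lies in (29, 30); Newton's method refines it to λ ≈ 29.3709. p(58) = -529 and p(59) = 1182 have opposite signs, so a root lies in (58, 59); Newton's method refines it to λ ≈ 58.3203. Check (Vieta): the three roots sum to 88, matching tr M = 88.
So the eigenvalues of A^T A are ≈ 0.3088, 29.3709, 58.3203 (all ≥ 0, as they must be for A^T A). The largest is λ_max ≈ 58.3203, hence ||A||_2 = sqrt(λ_max) ≈ 7.6368.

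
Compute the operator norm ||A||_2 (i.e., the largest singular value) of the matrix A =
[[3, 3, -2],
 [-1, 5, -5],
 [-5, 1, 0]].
||A||_2 ≈ 7.9464 (= sqrt(largest eigenvalue of A^T A))

||A||_2 = sigma_max(A) = sqrt(lambda_max(A^T A)). Form the symmetric matrix M = A^T A =
[[35, -1, -1],
 [-1, 35, -31],
 [-1, -31, 29]].
Its characteristic polynomial (trace, sum of principal 2x2 minors, determinant of M give the coefficients) is
  p(λ) = det(λ I - M) = λ^3 - 99λ^2 + 2292λ - 1764.
No integer candidate from the rational root theorem (±divisors of 1764) is a root, so the roots are irrational. The cubic discriminant is Δ = 3599653392 > 0, so there are three distinct real roots. p(0) = -1764 and p(1) = 430 have opposite signs, so a root lies in (0, 1); Newton's method refines it to λ ≈ 0.7968. p(35) = 56 and p(36) = -900 have opposite signs, so a root lies in (35, 36); Newton's method refines it to λ ≈ 35.0582. p(63) = -252 and p(64) = 1564 have opposite signs, so a root lies in (63, 64); Newton's method refines it to λ ≈ 63.145. Check (Vieta): the three roots sum to 99, matching tr M = 99.
So the eigenvalues of A^T A are ≈ 0.7968, 35.0582, 63.145 (all ≥ 0, as they must be for A^T A). The largest is λ_max ≈ 63.145, hence ||A||_2 = sqrt(λ_max) ≈ 7.9464.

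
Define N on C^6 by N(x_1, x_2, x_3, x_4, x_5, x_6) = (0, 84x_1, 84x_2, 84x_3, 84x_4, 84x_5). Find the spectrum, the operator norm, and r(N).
sigma(N) = {0}; ||N|| = 84; r(N) = 0. (N is nilpotent with N^6 = 0.)

On C^6, N is a strictly lower-triangular matrix with 84 on the subdiagonal and zeros elsewhere, so its characteristic polynomial is lambda^6 and every eigenvalue is 0: sigma(N) = {0}. For the operator norm, N e_i = 84e_{i+1} for i = 1, ..., 5 and N e_6 = 0, so the singular values of N are 84 (with multiplicity 5) and 0; hence ||N|| = 84. The spectral radius r(N) = max|lambda| = 0. Note ||N|| > r(N) — characteristic of non-normal nilpotent operators. Indeed N^6 = 0.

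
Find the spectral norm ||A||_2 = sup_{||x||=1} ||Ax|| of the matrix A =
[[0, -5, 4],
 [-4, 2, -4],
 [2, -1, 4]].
||A||_2 ≈ 9.0814 (= sqrt(largest eigenvalue of A^T A))

||A||_2 = sigma_max(A) = sqrt(lambda_max(A^T A)). Form the symmetric matrix M = A^T A =
[[20, -10, 24],
 [-10, 30, -32],
 [24, -32, 48]].
Its characteristic polynomial (trace, sum of principal 2x2 minors, determinant of M give the coefficients) is
  p(λ) = det(λ I - M) = λ^3 - 98λ^2 + 1300λ - 1600.
No integer candidate from the rational root theorem (±divisors of 1600) is a root, so the roots are irrational. The cubic discriminant is Δ = 5019131200 > 0, so there are three distinct real roots. p(1) = -397 and p(2) = 616 have opposite signs, so a root lies in (1, 2); Newton's method refines it to λ ≈ 1.3704. p(14) = 136 and p(15) = -775 have opposite signs, so a root lies in (14, 15); Newton's method refines it to λ ≈ 14.1573. p(82) = -2584 and p(83) = 2965 have opposite signs, so a root lies in (82, 83); Newton's method refines it to λ ≈ 82.4724. Check (Vieta): the three roots sum to 98, matching tr M = 98.
So the eigenvalues of A^T A are ≈ 1.3704, 14.1573, 82.4724 (all ≥ 0, as they must be for A^T A). The largest is λ_max ≈ 82.4724, hence ||A||_2 = sqrt(λ_max) ≈ 9.0814.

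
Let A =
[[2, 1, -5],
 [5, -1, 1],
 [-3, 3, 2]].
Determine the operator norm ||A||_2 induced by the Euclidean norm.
||A||_2 ≈ 6.9583 (= sqrt(largest eigenvalue of A^T A))

||A||_2 = sigma_max(A) = sqrt(lambda_max(A^T A)). Form the symmetric matrix M = A^T A =
[[38, -12, -11],
 [-12, 11, 0],
 [-11, 0, 30]].
Its characteristic polynomial (trace, sum of principal 2x2 minors, determinant of M give the coefficients) is
  p(λ) = det(λ I - M) = λ^3 - 79λ^2 + 1623λ - 6889.
No integer candidate from the rational root theorem (±divisors of 6889) is a root, so the roots are irrational. The cubic discriminant is Δ = 370440704 > 0, so there are three distinct real roots. p(5) = -624 and p(6) = 221 have opposite signs, so a root lies in (5, 6); Newton's method refines it to λ ≈ 5.7237. p(24) = 383 and p(25) = -64 have opposite signs, so a root lies in (24, 25); Newton's method refines it to λ ≈ 24.8582. p(48) = -409 and p(49) = 608 have opposite signs, so a root lies in (48, 49); Newton's method refines it to λ ≈ 48.4181. Check (Vieta): the three roots sum to 79, matching tr M = 79.
So the eigenvalues of A^T A are ≈ 5.7237, 24.8582, 48.4181 (all ≥ 0, as they must be for A^T A). The largest is λ_max ≈ 48.4181, hence ||A||_2 = sqrt(λ_max) ≈ 6.9583.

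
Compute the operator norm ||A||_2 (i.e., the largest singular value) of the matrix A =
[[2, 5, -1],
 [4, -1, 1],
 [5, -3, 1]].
||A||_2 ≈ 7.2523 (= sqrt(largest eigenvalue of A^T A))

||A||_2 = sigma_max(A) = sqrt(lambda_max(A^T A)). Form the symmetric matrix M = A^T A =
[[45, -9, 7],
 [-9, 35, -9],
 [7, -9, 3]].
Its characteristic polynomial (trace, sum of principal 2x2 minors, determinant of M give the coefficients) is
  p(λ) = det(λ I - M) = λ^3 - 83λ^2 + 1604λ - 256.
No integer candidate from the rational root theorem (±divisors of 256) is a root, so the roots are irrational. The cubic discriminant is Δ = 1243134864 > 0, so there are three distinct real roots. p(0) = -256 and p(1) = 1266 have opposite signs, so a root lies in (0, 1); Newton's method refines it to λ ≈ 0.1609. p(30) = 164 and p(31) = -504 have opposite signs, so a root lies in (30, 31); Newton's method refines it to λ ≈ 30.2432. p(52) = -672 and p(53) = 486 have opposite signs, so a root lies in (52, 53); Newton's method refines it to λ ≈ 52.5958. Check (Vieta): the three roots sum to 83, matching tr M = 83.
So the eigenvalues of A^T A are ≈ 0.1609, 30.2432, 52.5958 (all ≥ 0, as they must be for A^T A). The largest is λ_max ≈ 52.5958, hence ||A||_2 = sqrt(λ_max) ≈ 7.2523.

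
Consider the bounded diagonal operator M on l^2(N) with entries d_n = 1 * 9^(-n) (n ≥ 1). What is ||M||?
||M|| = 1/9 (attained at n = 1)

For M diagonal, ||M|| = sup_n |d_n|. The sequence d_n = 1 * 9^(-n) is positive and strictly decreasing (ratio 9^(-1) < 1), so the supremum is d_1 = 1/9. Hence ||M|| = 1/9.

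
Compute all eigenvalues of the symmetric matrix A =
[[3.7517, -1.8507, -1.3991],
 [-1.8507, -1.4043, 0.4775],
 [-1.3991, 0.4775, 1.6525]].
sigma(A) ≈ {-2, 1, 5}

A is real symmetric, so its spectrum consists of real eigenvalues. Expanding the characteristic polynomial of the displayed matrix gives
  det(λ I - A) = p(λ) = λ^3 + (-4)λ^2 + (-7)λ + (10).
Solving p(λ) = 0 yields eigenvalues ≈ -2, 1, 5. (A is shown rounded to 4 decimals, so these recover the underlying integer eigenvalues to within that precision.)
Verification: the trace of A = 4 equals the sum of eigenvalues 4, and det(A) ≈ -9.9999 matches the eigenvalue product -10.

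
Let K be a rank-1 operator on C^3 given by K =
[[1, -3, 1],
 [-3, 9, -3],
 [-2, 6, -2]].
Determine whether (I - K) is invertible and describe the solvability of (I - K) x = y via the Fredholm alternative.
(I - K) is invertible (det(I - K) = -7 ≠ 0), so for every y in C^3 the equation (I - K) x = y has a unique solution.

K has rank 1, so it is an outer product K = u v^T: every row of K is a multiple of one row vector. Reading off the entries, u = (1, -3, -2) and v = (1, -3, 1) (row i of K equals u_i·v^T). A rank-one matrix u v^T satisfies K u = u (v·u) and kills the (2)-dimensional subspace v^⊥, so its characteristic polynomial is lambda^2 (lambda - v·u) with v·u = tr K = 8. Hence the eigenvalues of I - K are 1 (multiplicity 2) and 1 - (8) = -7, so det(I - K) = -7. (Direct check: I - K =
[[0, 3, -1],
 [3, -8, 3],
 [2, -6, 3]]
has determinant -7.) The finite-dimensional Fredholm alternative says: either (I - K) is invertible, or ker(I - K) ≠ {0} and then range(I - K) = ker((I - K)^*)^⊥, with dim ker(I - K) = dim ker((I - K)^*). Since det(I - K) ≠ 0, 1 is not an eigenvalue of K and ker(I - K) = {0}, so we are in the first case: for every y there is a unique x = (I - K)^(-1) y. Explicitly, by the Sherman–Morrison formula, (I - u v^T)^(-1) = I + u v^T/(1 - v·u), i.e. (I - K)^(-1) = I + K/(-7).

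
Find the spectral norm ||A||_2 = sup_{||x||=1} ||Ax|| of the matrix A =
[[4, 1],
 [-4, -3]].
||A||_2 = sqrt((42 + sqrt(1508))/2) ≈ 6.3574 (= sqrt(largest eigenvalue of A^T A))

||A||_2 = sigma_max(A) = sqrt(lambda_max(A^T A)). Form the symmetric matrix M = A^T A =
[[32, 16],
 [16, 10]].
Its characteristic polynomial (trace, determinant of M give the coefficients) is
  p(λ) = det(λ I - M) = λ^2 - 42λ + 64.
For λ^2 - 42λ + 64 the discriminant is 1508. It is nonnegative but not a perfect square, so the roots are real and irrational: λ = (42 ± sqrt(1508))/2 ≈ 40.4165, 1.5835.
So the eigenvalues of A^T A are ≈ 1.5835, 40.4165 (all ≥ 0, as they must be for A^T A). The largest is λ_max = (42 + sqrt(1508))/2 ≈ 40.4165, hence ||A||_2 = sqrt(λ_max) = sqrt((42 + sqrt(1508))/2) ≈ 6.3574.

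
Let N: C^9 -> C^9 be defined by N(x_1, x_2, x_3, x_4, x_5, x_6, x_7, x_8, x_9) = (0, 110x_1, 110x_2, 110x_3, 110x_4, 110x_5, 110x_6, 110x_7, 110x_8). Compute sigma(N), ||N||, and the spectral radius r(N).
sigma(N) = {0}; ||N|| = 110; r(N) = 0. (N is nilpotent with N^9 = 0.)

On C^9, N is a strictly lower-triangular matrix with 110 on the subdiagonal and zeros elsewhere, so its characteristic polynomial is lambda^9 and every eigenvalue is 0: sigma(N) = {0}. For the operator norm, N e_i = 110e_{i+1} for i = 1, ..., 8 and N e_9 = 0, so the singular values of N are 110 (with multiplicity 8) and 0; hence ||N|| = 110. The spectral radius r(N) = max|lambda| = 0. Note ||N|| > r(N) — characteristic of non-normal nilpotent operators. Indeed N^9 = 0.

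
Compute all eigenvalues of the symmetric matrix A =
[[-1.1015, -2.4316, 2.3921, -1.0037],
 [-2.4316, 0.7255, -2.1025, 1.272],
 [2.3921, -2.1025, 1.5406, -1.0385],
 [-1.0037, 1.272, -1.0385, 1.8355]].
sigma(A) ≈ {-3, -1, 1, 6}

A is real symmetric, so its spectrum consists of real eigenvalues. Expanding the characteristic polynomial of the displayed matrix gives
  det(λ I - A) = p(λ) = λ^4 + (-3)λ^3 + (-19)λ^2 + (3)λ + (18).
Solving p(λ) = 0 yields eigenvalues ≈ -3, -1, 1, 6. (A is shown rounded to 4 decimals, so these recover the underlying integer eigenvalues to within that precision.)
Verification: the trace of A = 3 equals the sum of eigenvalues 3, and det(A) ≈ 17.9999 matches the eigenvalue product 18.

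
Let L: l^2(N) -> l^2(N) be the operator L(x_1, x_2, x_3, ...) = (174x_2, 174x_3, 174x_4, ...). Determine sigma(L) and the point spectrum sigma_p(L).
sigma(L) = closed disk {z in C : |z| ≤ 174}; sigma_p(L) = open disk {z in C : |z| < 174}

Note L = 174·V where V is the unit left shift (V x)_k = x_{k+1}; so sigma(L) = 174·sigma(V) and ||L|| = 174||V||. ||L x||^2 = 30276sum_{k≥2} |x_k|^2 ≤ 30276||x||^2, with equality on {x : x_1 = 0}, so ||L|| = 174. For any lambda with |lambda| < 174, set r = lambda/174 (|r| < 1); the vector x = (1, r, r^2, ...) is in l^2 and satisfies L x = 174(r, r^2, ...) = lambda x, so lambda is an eigenvalue. On the boundary |lambda| = 174 the geometric series diverges, so no l^2 eigenvector exists, but these lambda lie in the approximate point spectrum. Hence sigma(L) is the closed disk of radius 174 and sigma_p(L) is the open disk.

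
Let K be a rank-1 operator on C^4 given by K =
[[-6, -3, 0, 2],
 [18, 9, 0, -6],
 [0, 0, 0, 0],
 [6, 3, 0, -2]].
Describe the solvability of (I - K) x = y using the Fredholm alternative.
(I - K) is singular (det(I - K) = 0, i.e. 1 ∈ sigma(K)). (I - K) x = y is solvable iff y ⊥ ker((I - K)^*) = span{(-6, -3, 0, 2)}, i.e. iff -6y_1 - 3y_2 + 2y_4 = 0. When solvable, the solutions are x = y + c·(1, -3, 0, -1), c arbitrary (ker(I - K) = span{(1, -3, 0, -1)}, dimension 1).

K has rank 1, so it is an outer product K = u v^T: every row of K is a multiple of one row vector. Reading off the entries, u = (1, -3, 0, -1) and v = (-6, -3, 0, 2) (row i of K equals u_i·v^T). A rank-one matrix u v^T satisfies K u = u (v·u) and kills the (3)-dimensional subspace v^⊥, so its characteristic polynomial is lambda^3 (lambda - v·u) with v·u = tr K = 1. Hence the eigenvalues of I - K are 1 (multiplicity 3) and 1 - (1) = 0, so det(I - K) = 0. (Direct check: I - K =
[[7, 3, 0, -2],
 [-18, -8, 0, 6],
 [0, 0, 1, 0],
 [-6, -3, 0, 3]]
has determinant 0.) So 1 is an eigenvalue of K and (I - K) is not invertible. The finite-dimensional Fredholm alternative says: either (I - K) is invertible, or ker(I - K) ≠ {0} and then range(I - K) = ker((I - K)^*)^⊥, with dim ker(I - K) = dim ker((I - K)^*). We are in the second case, so we need both kernels. Kernel of I - K: (I - K) u = u - u (v·u) = u - u = 0, so ker(I - K) = span{u} = span{(1, -3, 0, -1)} (it is exactly 1-dimensional because rank(I - K) = 3). Kernel of the adjoint: K is real, so (I - K)^* = I - K^T = I - v u^T, and (I - v u^T) v = v - v (u·v) = 0; hence ker((I - K)^*) = span{v} = span{(-6, -3, 0, 2)}. Therefore (I - K) x = y is solvable iff <y, v> = 0, i.e. iff -6y_1 - 3y_2 + 2y_4 = 0. When this holds, K y = u (v·y) = 0, so (I - K) y = y and x = y is a particular solution; the full solution set is the line x = y + c·u = y + c·(1, -3, 0, -1), c ∈ C.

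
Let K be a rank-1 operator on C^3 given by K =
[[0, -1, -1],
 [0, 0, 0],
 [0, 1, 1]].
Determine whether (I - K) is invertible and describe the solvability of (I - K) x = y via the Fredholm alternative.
(I - K) is singular (det(I - K) = 0, i.e. 1 ∈ sigma(K)). (I - K) x = y is solvable iff y ⊥ ker((I - K)^*) = span{(0, -1, -1)}, i.e. iff -y_2 - y_3 = 0. When solvable, the solutions are x = y + c·(1, 0, -1), c arbitrary (ker(I - K) = span{(1, 0, -1)}, dimension 1).

K has rank 1, so it is an outer product K = u v^T: every row of K is a multiple of one row vector. Reading off the entries, u = (1, 0, -1) and v = (0, -1, -1) (row i of K equals u_i·v^T). A rank-one matrix u v^T satisfies K u = u (v·u) and kills the (2)-dimensional subspace v^⊥, so its characteristic polynomial is lambda^2 (lambda - v·u) with v·u = tr K = 1. Hence the eigenvalues of I - K are 1 (multiplicity 2) and 1 - (1) = 0, so det(I - K) = 0. (Direct check: I - K =
[[1, 1, 1],
 [0, 1, 0],
 [0, -1, 0]]
has determinant 0.) So 1 is an eigenvalue of K and (I - K) is not invertible. The finite-dimensional Fredholm alternative says: either (I - K) is invertible, or ker(I - K) ≠ {0} and then range(I - K) = ker((I - K)^*)^⊥, with dim ker(I - K) = dim ker((I - K)^*). We are in the second case, so we need both kernels. Kernel of I - K: (I - K) u = u - u (v·u) = u - u = 0, so ker(I - K) = span{u} = span{(1, 0, -1)} (it is exactly 1-dimensional because rank(I - K) = 2). Kernel of the adjoint: K is real, so (I - K)^* = I - K^T = I - v u^T, and (I - v u^T) v = v - v (u·v) = 0; hence ker((I - K)^*) = span{v} = span{(0, -1, -1)}. Therefore (I - K) x = y is solvable iff <y, v> = 0, i.e. iff -y_2 - y_3 = 0. When this holds, K y = u (v·y) = 0, so (I - K) y = y and x = y is a particular solution; the full solution set is the line x = y + c·u = y + c·(1, 0, -1), c ∈ C.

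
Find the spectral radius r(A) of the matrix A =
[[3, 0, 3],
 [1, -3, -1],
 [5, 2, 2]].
r(A) ≈ 6.3944

The eigenvalues of A are the roots of its characteristic polynomial. With M = A (coefficients from the trace, the sum of principal 2x2 minors, and det A):
  p(λ) = det(λ I - M) = λ^3 - 2λ^2 - 22λ - 39.
No integer candidate from the rational root theorem (±divisors of 39) is a root, so the roots are irrational. The cubic discriminant is Δ = -28675 < 0, so there is one real root and a complex-conjugate pair. p(6) = -27 and p(7) = 52 have opposite signs, so a root lies in (6, 7); Newton's method refines it to λ ≈ 6.3944. Dividing out (λ - (6.3944)) leaves approximately λ^2 + 4.3944λ + 6.0991. For λ^2 + 4.3944λ + 6.0991 the discriminant is -5.0861. It is negative, so the remaining roots are the complex-conjugate pair λ ≈ -2.1972 ± 1.1276i. Their product equals the constant term, so |λ|^2 ≈ 6.0991 and |λ| ≈ 2.4696.
Thus the eigenvalues (to 4 decimals) are 6.3944 (modulus 6.3944); -2.1972 ± 1.1276i (modulus 2.4696). The spectral radius is the largest modulus: r(A) ≈ 6.3944. (Cross-check: r(A) ≤ ||A||_2 ≈ 6.9255; equality holds whenever A is normal, though it can also hold for some non-normal A.)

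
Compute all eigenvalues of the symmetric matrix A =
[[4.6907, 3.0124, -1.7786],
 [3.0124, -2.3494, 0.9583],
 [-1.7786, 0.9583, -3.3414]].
sigma(A) ≈ {-5, -2, 6}

A is real symmetric, so its spectrum consists of real eigenvalues. Expanding the characteristic polynomial of the displayed matrix gives
  det(λ I - A) = p(λ) = λ^3 + (1)λ^2 + (-32)λ + (-60).
Solving p(λ) = 0 yields eigenvalues ≈ -5, -2, 6. (A is shown rounded to 4 decimals, so these recover the underlying integer eigenvalues to within that precision.)
Verification: the trace of A = -1 equals the sum of eigenvalues -1, and det(A) ≈ 60.0007 matches the eigenvalue product 60.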